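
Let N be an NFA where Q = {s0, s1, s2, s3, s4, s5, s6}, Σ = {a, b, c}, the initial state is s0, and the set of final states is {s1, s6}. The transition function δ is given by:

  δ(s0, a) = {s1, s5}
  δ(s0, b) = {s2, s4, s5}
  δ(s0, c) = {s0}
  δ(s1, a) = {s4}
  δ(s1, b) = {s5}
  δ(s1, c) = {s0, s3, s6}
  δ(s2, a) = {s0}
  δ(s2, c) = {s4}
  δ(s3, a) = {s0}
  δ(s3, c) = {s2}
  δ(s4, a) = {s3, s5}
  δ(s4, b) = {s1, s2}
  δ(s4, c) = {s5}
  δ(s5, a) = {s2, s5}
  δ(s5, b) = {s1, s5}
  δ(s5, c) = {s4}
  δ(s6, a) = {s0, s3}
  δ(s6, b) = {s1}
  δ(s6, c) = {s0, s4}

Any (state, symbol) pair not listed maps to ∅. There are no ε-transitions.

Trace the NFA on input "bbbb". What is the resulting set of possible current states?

Start in {s0}.
Read 'b': s0→{s2, s4, s5}; now {s2, s4, s5}.
Read 'b': s2→∅, s4→{s1, s2}, s5→{s1, s5}; now {s1, s2, s5}.
Read 'b': s1→{s5}, s2→∅, s5→{s1, s5}; now {s1, s5}.
Read 'b': s1→{s5}, s5→{s1, s5}; now {s1, s5}.

{s1, s5}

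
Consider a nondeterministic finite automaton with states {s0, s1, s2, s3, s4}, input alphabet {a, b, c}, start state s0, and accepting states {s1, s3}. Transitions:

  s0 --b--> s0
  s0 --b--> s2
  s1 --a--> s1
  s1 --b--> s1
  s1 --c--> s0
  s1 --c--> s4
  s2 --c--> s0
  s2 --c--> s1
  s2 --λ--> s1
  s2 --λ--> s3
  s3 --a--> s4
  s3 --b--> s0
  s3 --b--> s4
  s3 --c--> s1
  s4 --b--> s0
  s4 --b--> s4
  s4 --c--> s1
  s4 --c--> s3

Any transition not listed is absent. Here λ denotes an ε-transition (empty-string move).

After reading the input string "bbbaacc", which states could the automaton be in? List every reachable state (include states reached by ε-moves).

{s1, s3}

Start in {s0}.
Read 'b': s0→{s0, s2}; union {s0, s2}; ε-closure = {s0, s1, s2, s3}.
Read 'b': s0→{s0, s2}, s1→{s1}, s2→∅, s3→{s0, s4}; union {s0, s1, s2, s4}; ε-closure = {s0, s1, s2, s3, s4}.
Read 'b': s0→{s0, s2}, s1→{s1}, s2→∅, s3→{s0, s4}, s4→{s0, s4}; union {s0, s1, s2, s4}; ε-closure = {s0, s1, s2, s3, s4}.
Read 'a': s0→∅, s1→{s1}, s2→∅, s3→{s4}, s4→∅; now {s1, s4}.
Read 'a': s1→{s1}, s4→∅; now {s1}.
Read 'c': s1→{s0, s4}; now {s0, s4}.
Read 'c': s0→∅, s4→{s1, s3}; now {s1, s3}.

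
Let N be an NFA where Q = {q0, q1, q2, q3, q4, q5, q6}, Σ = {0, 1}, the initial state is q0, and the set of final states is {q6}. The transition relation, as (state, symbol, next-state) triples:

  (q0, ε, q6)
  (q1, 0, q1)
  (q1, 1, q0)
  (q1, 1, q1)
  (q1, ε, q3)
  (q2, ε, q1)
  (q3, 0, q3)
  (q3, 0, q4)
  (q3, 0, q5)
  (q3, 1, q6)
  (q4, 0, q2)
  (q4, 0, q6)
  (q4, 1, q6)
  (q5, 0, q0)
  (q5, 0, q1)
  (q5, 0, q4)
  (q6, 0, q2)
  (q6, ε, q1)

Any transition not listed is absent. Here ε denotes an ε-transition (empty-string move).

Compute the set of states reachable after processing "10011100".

Start: ε-closure({q0}) = {q0, q1, q3, q6}.
Read '1': {q0, q1, q3, q6} → {q0, q1, q3, q6}.
Read '0': {q0, q1, q3, q6} → {q1, q2, q3, q4, q5}.
Read '0': {q1, q2, q3, q4, q5} → {q0, q1, q2, q3, q4, q5, q6}.
Read '1': {q0, q1, q2, q3, q4, q5, q6} → {q0, q1, q3, q6}.
Read '1': {q0, q1, q3, q6} → {q0, q1, q3, q6}.
Read '1': {q0, q1, q3, q6} → {q0, q1, q3, q6}.
Read '0': {q0, q1, q3, q6} → {q1, q2, q3, q4, q5}.
Read '0': {q1, q2, q3, q4, q5} → {q0, q1, q2, q3, q4, q5, q6}.

{q0, q1, q2, q3, q4, q5, q6}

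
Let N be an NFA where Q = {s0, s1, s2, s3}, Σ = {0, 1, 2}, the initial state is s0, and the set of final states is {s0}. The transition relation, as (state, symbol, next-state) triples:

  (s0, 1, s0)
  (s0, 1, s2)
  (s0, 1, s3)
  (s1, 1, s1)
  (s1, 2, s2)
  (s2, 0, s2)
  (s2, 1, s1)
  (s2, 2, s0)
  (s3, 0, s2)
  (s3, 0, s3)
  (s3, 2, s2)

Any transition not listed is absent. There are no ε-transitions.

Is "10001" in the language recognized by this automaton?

Start in {s0}.
Read '1': {s0} → {s0, s2, s3}.
Read '0': {s0, s2, s3} → {s2, s3}.
Read '0': {s2, s3} → {s2, s3}.
Read '0': {s2, s3} → {s2, s3}.
Read '1': {s2, s3} → {s1}.
The final set {s1} contains no accepting state.

No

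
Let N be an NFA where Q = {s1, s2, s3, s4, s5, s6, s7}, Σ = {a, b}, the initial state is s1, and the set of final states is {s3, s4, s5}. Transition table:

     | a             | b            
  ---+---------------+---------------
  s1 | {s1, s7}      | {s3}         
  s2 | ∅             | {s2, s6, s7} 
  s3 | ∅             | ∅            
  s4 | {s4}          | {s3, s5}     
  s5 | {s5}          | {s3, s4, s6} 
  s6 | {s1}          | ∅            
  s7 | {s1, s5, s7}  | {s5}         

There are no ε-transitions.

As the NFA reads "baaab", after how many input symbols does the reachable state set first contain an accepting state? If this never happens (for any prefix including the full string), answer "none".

1

Start in {s1}.
Read 'b': {s1} → {s3}.
None of the earlier sets intersect F, but {s3} does.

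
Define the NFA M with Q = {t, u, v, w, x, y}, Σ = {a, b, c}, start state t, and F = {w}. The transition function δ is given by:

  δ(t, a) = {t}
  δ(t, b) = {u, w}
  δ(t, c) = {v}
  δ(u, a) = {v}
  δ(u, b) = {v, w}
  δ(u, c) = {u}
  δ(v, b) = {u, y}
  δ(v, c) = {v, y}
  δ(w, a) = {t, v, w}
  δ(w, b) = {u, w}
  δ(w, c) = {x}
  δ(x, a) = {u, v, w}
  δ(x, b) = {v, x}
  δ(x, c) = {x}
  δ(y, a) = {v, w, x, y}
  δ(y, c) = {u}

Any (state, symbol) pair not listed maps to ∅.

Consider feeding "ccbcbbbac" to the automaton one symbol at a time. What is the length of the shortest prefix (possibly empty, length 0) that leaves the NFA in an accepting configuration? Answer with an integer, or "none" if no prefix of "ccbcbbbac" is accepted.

5

Start in {t}.
Read 'c': t→{v}; now {v}.
Read 'c': v→{v, y}; now {v, y}.
Read 'b': v→{u, y}, y→∅; now {u, y}.
Read 'c': u→{u}, y→{u}; now {u}.
Read 'b': u→{v, w}; now {v, w}.
None of the earlier sets intersect F, but {v, w} does.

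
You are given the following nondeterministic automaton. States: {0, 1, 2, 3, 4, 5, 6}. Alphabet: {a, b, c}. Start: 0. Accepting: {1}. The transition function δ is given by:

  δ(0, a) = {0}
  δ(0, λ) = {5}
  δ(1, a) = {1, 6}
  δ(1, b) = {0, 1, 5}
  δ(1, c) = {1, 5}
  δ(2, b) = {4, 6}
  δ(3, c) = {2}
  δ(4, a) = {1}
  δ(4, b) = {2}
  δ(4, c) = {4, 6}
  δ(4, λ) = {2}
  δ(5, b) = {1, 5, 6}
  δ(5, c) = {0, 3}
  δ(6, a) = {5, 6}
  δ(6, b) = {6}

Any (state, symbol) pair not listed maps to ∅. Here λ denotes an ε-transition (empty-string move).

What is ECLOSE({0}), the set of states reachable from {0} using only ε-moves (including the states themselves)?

Begin with {0}.
ε-move 0 → 5; add 5.

{0, 5}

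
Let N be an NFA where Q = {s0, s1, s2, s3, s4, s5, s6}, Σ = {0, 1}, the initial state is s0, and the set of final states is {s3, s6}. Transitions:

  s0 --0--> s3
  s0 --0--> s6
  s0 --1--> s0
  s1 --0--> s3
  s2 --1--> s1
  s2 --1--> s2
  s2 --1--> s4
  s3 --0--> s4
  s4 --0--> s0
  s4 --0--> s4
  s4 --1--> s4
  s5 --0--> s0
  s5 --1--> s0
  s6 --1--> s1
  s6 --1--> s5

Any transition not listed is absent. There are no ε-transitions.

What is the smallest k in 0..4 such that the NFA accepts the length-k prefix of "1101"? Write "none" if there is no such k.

3

Start in {s0}.
Read '1': s0→{s0}; now {s0}.
Read '1': s0→{s0}; now {s0}.
Read '0': s0→{s3, s6}; now {s3, s6}.
None of the earlier sets intersect F, but {s3, s6} does.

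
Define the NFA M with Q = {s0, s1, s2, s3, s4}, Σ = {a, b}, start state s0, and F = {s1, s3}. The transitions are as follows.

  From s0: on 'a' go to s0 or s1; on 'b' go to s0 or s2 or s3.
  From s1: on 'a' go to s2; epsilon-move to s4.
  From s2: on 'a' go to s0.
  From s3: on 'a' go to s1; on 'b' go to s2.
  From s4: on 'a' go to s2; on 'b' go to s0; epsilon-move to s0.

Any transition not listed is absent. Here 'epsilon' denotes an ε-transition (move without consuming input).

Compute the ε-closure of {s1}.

{s0, s1, s4}

Begin with {s1}.
ε-move s1 → s4; add s4.
ε-move s4 → s0; add s0.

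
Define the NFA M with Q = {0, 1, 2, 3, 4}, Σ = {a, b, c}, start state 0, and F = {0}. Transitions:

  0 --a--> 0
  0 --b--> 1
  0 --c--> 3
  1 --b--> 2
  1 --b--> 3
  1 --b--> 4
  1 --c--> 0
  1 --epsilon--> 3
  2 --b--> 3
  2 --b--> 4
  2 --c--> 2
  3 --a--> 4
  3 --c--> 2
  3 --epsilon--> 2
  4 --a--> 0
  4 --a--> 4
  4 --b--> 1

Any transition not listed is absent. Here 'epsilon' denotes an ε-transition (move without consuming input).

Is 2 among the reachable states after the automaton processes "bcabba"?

No

Start in {0}.
Read 'b': 0→{1}; union {1}; ε-closure = {1, 2, 3}.
Read 'c': 1→{0}, 2→{2}, 3→{2}; now {0, 2}.
Read 'a': 0→{0}, 2→∅; now {0}.
Read 'b': 0→{1}; union {1}; ε-closure = {1, 2, 3}.
Read 'b': 1→{2, 3, 4}, 2→{3, 4}, 3→∅; now {2, 3, 4}.
Read 'a': 2→∅, 3→{4}, 4→{0, 4}; now {0, 4}.
State 2 is not in {0, 4}.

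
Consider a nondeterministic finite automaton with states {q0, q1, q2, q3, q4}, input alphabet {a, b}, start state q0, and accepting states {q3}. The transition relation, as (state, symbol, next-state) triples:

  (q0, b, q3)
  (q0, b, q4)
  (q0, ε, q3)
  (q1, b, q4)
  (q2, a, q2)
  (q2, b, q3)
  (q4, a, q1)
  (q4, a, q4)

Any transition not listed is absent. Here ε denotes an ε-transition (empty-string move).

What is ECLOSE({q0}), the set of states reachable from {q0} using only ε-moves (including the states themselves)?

{q0, q3}

Begin with {q0}.
ε-move q0 → q3; add q3.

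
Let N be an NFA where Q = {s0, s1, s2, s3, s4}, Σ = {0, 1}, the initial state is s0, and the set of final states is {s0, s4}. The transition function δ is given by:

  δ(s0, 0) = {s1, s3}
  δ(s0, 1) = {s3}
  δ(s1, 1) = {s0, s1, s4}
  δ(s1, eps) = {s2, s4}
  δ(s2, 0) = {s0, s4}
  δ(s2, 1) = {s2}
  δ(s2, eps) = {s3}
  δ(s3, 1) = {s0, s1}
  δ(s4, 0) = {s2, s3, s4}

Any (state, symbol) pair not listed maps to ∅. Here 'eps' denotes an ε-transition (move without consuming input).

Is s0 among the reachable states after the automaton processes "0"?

No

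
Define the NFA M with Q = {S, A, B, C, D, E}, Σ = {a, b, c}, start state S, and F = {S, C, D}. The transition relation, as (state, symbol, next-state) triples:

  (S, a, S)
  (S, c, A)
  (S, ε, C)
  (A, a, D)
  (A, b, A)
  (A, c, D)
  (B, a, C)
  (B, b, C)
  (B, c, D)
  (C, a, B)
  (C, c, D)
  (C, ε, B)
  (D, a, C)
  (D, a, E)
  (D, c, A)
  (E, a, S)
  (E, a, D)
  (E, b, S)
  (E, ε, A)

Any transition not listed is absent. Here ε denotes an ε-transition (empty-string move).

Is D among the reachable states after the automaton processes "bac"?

Start: ε-closure({S}) = {S, B, C}.
Read 'b': {S, B, C} → {B, C}.
Read 'a': {B, C} → {B, C}.
Read 'c': {B, C} → {D}.
State D is in {D}.

Yes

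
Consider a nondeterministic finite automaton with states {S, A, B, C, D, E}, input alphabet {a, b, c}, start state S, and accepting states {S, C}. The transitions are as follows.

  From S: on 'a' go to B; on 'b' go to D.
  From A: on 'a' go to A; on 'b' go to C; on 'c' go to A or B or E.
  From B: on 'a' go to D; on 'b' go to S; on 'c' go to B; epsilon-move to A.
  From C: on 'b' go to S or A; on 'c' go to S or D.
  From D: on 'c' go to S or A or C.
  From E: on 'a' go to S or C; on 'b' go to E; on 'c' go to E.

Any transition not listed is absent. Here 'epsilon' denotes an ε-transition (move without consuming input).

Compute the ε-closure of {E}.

{E}

Begin with {E}.
No ε-moves leave this set, so the closure equals the set itself.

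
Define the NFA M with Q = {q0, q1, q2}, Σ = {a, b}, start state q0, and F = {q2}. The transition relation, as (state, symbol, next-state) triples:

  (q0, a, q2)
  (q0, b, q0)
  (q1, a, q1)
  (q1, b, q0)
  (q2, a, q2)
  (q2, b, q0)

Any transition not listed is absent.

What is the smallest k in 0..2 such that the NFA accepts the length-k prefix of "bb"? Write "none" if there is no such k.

none

Start in {q0}.
Read 'b': q0→{q0}; now {q0}.
Read 'b': q0→{q0}; now {q0}.
No reachable set along the way intersects F.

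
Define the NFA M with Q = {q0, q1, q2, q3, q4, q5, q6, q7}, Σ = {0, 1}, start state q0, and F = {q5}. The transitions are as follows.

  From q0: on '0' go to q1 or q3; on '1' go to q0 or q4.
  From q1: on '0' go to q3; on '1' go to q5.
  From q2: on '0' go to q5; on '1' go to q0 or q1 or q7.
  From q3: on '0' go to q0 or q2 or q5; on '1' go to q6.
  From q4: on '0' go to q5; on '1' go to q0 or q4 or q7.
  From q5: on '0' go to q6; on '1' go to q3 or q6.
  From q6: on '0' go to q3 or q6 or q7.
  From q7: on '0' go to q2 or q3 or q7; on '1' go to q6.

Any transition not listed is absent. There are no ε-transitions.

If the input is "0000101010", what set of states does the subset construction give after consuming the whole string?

Start in {q0}.
Read '0': {q0} → {q1, q3}.
Read '0': {q1, q3} → {q0, q2, q3, q5}.
Read '0': {q0, q2, q3, q5} → {q0, q1, q2, q3, q5, q6}.
Read '0': {q0, q1, q2, q3, q5, q6} → {q0, q1, q2, q3, q5, q6, q7}.
Read '1': {q0, q1, q2, q3, q5, q6, q7} → {q0, q1, q3, q4, q5, q6, q7}.
Read '0': {q0, q1, q3, q4, q5, q6, q7} → {q0, q1, q2, q3, q5, q6, q7}.
Read '1': {q0, q1, q2, q3, q5, q6, q7} → {q0, q1, q3, q4, q5, q6, q7}.
Read '0': {q0, q1, q3, q4, q5, q6, q7} → {q0, q1, q2, q3, q5, q6, q7}.
Read '1': {q0, q1, q2, q3, q5, q6, q7} → {q0, q1, q3, q4, q5, q6, q7}.
Read '0': {q0, q1, q3, q4, q5, q6, q7} → {q0, q1, q2, q3, q5, q6, q7}.

{q0, q1, q2, q3, q5, q6, q7}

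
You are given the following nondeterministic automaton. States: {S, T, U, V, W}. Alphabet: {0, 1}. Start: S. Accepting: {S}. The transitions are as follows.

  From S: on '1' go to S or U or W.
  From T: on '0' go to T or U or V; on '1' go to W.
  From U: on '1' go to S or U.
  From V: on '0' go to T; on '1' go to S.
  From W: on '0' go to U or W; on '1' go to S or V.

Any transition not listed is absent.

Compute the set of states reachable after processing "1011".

{S, U, W}

Start in {S}.
Read '1': {S} → {S, U, W}.
Read '0': {S, U, W} → {U, W}.
Read '1': {U, W} → {S, U, V}.
Read '1': {S, U, V} → {S, U, W}.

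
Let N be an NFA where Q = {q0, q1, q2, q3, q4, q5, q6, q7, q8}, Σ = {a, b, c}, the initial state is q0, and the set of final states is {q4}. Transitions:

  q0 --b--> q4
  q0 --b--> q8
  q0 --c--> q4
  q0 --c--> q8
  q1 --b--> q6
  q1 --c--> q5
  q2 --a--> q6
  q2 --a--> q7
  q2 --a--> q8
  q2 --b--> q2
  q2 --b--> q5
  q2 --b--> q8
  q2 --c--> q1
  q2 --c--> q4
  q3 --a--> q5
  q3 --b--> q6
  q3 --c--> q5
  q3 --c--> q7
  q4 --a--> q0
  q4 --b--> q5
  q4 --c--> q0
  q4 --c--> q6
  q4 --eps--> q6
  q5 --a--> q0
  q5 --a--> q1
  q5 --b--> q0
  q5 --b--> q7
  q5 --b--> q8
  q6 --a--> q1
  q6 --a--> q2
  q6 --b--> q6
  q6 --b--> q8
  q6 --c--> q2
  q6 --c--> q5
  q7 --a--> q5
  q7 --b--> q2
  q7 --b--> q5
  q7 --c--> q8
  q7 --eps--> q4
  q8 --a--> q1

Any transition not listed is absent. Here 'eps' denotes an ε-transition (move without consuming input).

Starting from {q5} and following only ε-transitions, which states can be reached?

{q5}

Begin with {q5}.
No ε-moves leave this set, so the closure equals the set itself.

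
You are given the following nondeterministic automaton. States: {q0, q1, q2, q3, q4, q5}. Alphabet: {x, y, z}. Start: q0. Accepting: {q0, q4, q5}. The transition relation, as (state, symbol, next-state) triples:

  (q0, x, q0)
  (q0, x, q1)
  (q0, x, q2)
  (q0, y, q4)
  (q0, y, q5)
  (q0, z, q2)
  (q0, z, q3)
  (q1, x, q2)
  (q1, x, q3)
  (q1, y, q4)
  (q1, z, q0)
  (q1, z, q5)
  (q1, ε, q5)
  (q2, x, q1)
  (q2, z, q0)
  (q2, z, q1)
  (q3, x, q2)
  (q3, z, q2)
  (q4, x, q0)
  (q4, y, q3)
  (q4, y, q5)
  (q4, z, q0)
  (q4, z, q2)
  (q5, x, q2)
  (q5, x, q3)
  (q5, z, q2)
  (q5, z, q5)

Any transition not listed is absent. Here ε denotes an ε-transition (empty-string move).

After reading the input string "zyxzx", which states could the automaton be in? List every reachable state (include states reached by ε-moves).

∅

Start in {q0}.
Read 'z': q0→{q2, q3}; now {q2, q3}.
Read 'y': q2→∅, q3→∅; now ∅.
The set is empty and remains empty for the remaining 3 symbols.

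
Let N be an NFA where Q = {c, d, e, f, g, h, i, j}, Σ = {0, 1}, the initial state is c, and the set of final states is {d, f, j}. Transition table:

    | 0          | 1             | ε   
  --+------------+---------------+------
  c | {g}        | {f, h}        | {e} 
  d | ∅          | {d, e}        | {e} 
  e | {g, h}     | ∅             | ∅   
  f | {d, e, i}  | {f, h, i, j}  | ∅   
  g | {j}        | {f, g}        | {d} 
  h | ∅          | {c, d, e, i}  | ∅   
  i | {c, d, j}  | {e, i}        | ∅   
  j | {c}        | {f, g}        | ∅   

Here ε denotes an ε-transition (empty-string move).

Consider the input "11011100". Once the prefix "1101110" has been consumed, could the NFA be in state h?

Start: ε-closure({c}) = {c, e}.
Read '1': {c, e} → {f, h}.
Read '1': {f, h} → {c, d, e, f, h, i, j}.
Read '0': {c, d, e, f, h, i, j} → {c, d, e, g, h, i, j}.
Read '1': {c, d, e, g, h, i, j} → {c, d, e, f, g, h, i}.
Read '1': {c, d, e, f, g, h, i} → {c, d, e, f, g, h, i, j}.
Read '1': {c, d, e, f, g, h, i, j} → {c, d, e, f, g, h, i, j}.
Read '0': {c, d, e, f, g, h, i, j} → {c, d, e, g, h, i, j}.
State h is in {c, d, e, g, h, i, j}.

Yes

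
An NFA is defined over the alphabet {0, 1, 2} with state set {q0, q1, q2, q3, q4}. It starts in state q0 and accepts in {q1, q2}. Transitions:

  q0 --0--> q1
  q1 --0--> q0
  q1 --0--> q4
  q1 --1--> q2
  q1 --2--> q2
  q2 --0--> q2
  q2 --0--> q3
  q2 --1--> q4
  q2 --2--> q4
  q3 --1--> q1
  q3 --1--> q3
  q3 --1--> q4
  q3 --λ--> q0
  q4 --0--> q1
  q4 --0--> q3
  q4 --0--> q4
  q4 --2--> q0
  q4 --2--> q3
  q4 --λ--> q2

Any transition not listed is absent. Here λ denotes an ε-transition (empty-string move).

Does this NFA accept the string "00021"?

Start in {q0}.
Read '0': q0→{q1}; now {q1}.
Read '0': q1→{q0, q4}; union {q0, q4}; ε-closure = {q0, q2, q4}.
Read '0': q0→{q1}, q2→{q2, q3}, q4→{q1, q3, q4}; union {q1, q2, q3, q4}; ε-closure = {q0, q1, q2, q3, q4}.
Read '2': q0→∅, q1→{q2}, q2→{q4}, q3→∅, q4→{q0, q3}; now {q0, q2, q3, q4}.
Read '1': q0→∅, q2→{q4}, q3→{q1, q3, q4}, q4→∅; union {q1, q3, q4}; ε-closure = {q0, q1, q2, q3, q4}.
The final set {q0, q1, q2, q3, q4} contains the accepting states q1, q2.

Yes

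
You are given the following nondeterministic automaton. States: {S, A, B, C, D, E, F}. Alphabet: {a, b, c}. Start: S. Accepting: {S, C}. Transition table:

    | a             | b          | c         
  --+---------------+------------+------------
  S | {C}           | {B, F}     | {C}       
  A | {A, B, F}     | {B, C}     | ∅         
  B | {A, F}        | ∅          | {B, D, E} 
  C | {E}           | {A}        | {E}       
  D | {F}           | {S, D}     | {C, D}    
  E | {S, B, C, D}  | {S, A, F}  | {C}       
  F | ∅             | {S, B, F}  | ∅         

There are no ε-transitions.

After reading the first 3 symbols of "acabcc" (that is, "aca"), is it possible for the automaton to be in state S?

Start in {S}.
Read 'a': S→{C}; now {C}.
Read 'c': C→{E}; now {E}.
Read 'a': E→{S, B, C, D}; now {S, B, C, D}.
State S is in {S, B, C, D}.

Yes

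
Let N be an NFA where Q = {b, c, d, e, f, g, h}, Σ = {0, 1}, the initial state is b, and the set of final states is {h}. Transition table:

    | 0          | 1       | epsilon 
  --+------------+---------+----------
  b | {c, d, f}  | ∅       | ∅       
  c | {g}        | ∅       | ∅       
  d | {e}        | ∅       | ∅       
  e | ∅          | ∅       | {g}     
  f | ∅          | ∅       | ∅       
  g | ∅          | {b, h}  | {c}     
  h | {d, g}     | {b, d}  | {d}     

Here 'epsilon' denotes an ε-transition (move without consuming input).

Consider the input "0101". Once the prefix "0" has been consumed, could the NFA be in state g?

Start in {b}.
Read '0': {b} → {c, d, f}.
State g is not in {c, d, f}.

No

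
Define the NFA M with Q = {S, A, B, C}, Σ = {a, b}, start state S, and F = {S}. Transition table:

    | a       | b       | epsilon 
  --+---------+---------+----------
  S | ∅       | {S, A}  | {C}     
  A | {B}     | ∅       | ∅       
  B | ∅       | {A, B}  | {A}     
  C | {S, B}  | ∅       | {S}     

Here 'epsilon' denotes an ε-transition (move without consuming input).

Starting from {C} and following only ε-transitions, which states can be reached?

{S, C}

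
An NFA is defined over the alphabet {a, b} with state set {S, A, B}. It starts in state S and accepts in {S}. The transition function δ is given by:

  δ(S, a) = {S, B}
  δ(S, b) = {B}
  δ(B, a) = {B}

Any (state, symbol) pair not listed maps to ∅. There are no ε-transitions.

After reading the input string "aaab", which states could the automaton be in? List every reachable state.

{B}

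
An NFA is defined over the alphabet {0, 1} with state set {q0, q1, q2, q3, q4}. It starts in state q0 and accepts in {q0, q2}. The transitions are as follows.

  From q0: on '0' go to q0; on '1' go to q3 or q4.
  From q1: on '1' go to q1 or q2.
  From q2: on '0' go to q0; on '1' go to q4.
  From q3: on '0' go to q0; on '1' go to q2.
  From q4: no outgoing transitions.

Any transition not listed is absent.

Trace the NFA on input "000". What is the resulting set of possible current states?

{q0}

Start in {q0}.
Read '0': {q0} → {q0}.
Read '0': {q0} → {q0}.
Read '0': {q0} → {q0}.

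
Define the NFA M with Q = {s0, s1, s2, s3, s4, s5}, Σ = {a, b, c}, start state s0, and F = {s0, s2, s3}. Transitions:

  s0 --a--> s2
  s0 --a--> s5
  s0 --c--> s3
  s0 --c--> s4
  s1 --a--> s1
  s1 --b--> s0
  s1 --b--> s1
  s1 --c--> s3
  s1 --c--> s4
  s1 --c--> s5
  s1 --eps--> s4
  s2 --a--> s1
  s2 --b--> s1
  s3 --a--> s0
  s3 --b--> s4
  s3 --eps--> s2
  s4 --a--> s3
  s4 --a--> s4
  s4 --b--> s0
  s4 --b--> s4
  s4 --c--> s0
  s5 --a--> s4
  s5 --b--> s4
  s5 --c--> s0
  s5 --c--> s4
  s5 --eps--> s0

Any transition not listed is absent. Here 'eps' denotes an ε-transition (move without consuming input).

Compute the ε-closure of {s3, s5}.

{s0, s2, s3, s5}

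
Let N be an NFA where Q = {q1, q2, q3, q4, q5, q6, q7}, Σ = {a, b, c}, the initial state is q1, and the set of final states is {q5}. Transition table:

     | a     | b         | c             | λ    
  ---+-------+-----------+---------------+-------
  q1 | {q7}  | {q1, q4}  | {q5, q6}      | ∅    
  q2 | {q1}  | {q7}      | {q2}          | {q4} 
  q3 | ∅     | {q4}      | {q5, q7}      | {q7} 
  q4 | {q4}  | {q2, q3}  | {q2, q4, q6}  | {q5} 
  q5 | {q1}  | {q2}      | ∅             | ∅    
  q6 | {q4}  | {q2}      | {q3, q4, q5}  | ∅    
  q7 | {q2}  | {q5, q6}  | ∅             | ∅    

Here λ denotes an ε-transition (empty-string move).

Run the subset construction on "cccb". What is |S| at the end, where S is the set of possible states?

6

Start in {q1}.
Read 'c': {q1} → {q5, q6}.
Read 'c': {q5, q6} → {q3, q4, q5, q7}.
Read 'c': {q3, q4, q5, q7} → {q2, q4, q5, q6, q7}.
Read 'b': {q2, q4, q5, q6, q7} → {q2, q3, q4, q5, q6, q7}.
That set has 6 states.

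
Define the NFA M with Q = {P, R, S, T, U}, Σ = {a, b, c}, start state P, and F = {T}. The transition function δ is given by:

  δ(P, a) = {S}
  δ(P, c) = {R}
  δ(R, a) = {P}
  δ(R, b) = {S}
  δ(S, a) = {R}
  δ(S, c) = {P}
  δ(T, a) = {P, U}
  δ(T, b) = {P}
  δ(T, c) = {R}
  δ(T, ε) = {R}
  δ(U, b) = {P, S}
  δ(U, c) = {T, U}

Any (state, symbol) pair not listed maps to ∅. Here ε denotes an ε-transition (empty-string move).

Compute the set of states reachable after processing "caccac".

∅

Start in {P}.
Read 'c': P→{R}; now {R}.
Read 'a': R→{P}; now {P}.
Read 'c': P→{R}; now {R}.
Read 'c': R→∅; now ∅.
The set is empty and remains empty for the remaining 2 symbols.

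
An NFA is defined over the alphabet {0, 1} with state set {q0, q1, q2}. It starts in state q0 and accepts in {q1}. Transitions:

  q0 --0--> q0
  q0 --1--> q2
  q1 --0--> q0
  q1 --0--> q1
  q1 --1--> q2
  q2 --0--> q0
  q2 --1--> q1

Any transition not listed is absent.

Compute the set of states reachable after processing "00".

Start in {q0}.
Read '0': q0→{q0}; now {q0}.
Read '0': q0→{q0}; now {q0}.

{q0}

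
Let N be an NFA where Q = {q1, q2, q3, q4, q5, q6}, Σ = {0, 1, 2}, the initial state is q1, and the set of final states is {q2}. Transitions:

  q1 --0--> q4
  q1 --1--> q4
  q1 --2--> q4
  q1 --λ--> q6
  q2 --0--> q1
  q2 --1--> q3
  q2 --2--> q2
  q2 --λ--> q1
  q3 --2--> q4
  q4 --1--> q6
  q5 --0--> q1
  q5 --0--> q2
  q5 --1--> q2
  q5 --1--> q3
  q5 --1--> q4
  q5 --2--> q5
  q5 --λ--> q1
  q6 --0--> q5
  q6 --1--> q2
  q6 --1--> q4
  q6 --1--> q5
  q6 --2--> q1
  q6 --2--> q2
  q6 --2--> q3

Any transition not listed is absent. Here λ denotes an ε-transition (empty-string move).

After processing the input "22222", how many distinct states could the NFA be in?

5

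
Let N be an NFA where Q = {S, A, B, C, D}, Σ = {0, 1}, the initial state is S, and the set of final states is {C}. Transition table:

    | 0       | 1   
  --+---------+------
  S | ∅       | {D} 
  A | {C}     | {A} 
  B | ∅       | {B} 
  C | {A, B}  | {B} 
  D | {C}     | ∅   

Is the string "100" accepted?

Start in {S}.
Read '1': S→{D}; now {D}.
Read '0': D→{C}; now {C}.
Read '0': C→{A, B}; now {A, B}.
The final set {A, B} contains no accepting state.

No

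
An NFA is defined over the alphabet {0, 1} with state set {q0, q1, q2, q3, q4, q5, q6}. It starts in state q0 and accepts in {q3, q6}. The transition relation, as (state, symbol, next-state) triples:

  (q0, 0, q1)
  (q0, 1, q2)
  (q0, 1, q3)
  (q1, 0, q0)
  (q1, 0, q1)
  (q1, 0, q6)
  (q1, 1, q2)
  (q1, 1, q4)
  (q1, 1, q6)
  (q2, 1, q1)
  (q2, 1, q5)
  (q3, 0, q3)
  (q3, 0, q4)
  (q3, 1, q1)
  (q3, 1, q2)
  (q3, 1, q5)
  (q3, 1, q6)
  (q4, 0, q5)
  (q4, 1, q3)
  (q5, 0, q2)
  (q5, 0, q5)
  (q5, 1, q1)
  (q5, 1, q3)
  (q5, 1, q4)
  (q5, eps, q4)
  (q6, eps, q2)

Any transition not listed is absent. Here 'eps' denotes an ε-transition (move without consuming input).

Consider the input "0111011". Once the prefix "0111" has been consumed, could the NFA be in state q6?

Yes

Start in {q0}.
Read '0': q0→{q1}; now {q1}.
Read '1': q1→{q2, q4, q6}; now {q2, q4, q6}.
Read '1': q2→{q1, q5}, q4→{q3}, q6→∅; union {q1, q3, q5}; ε-closure = {q1, q3, q4, q5}.
Read '1': q1→{q2, q4, q6}, q3→{q1, q2, q5, q6}, q4→{q3}, q5→{q1, q3, q4}; now {q1, q2, q3, q4, q5, q6}.
State q6 is in {q1, q2, q3, q4, q5, q6}.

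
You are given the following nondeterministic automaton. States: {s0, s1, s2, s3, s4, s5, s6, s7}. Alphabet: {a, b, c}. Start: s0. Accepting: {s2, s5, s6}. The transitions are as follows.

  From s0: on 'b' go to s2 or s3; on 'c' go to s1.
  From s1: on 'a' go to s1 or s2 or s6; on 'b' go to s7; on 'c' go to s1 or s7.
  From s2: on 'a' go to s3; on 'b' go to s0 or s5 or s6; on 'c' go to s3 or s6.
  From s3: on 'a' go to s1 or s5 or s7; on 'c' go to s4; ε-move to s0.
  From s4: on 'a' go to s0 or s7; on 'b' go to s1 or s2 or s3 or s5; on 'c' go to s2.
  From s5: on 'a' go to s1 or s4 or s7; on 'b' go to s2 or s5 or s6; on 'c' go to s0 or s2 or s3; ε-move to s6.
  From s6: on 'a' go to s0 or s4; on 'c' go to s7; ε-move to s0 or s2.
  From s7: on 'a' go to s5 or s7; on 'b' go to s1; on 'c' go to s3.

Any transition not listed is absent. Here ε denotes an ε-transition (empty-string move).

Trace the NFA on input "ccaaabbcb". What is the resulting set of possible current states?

Start in {s0}.
Read 'c': {s0} → {s1}.
Read 'c': {s1} → {s1, s7}.
Read 'a': {s1, s7} → {s0, s1, s2, s5, s6, s7}.
Read 'a': {s0, s1, s2, s5, s6, s7} → {s0, s1, s2, s3, s4, s5, s6, s7}.
Read 'a': {s0, s1, s2, s3, s4, s5, s6, s7} → {s0, s1, s2, s3, s4, s5, s6, s7}.
Read 'b': {s0, s1, s2, s3, s4, s5, s6, s7} → {s0, s1, s2, s3, s5, s6, s7}.
Read 'b': {s0, s1, s2, s3, s5, s6, s7} → {s0, s1, s2, s3, s5, s6, s7}.
Read 'c': {s0, s1, s2, s3, s5, s6, s7} → {s0, s1, s2, s3, s4, s6, s7}.
Read 'b': {s0, s1, s2, s3, s4, s6, s7} → {s0, s1, s2, s3, s5, s6, s7}.

{s0, s1, s2, s3, s5, s6, s7}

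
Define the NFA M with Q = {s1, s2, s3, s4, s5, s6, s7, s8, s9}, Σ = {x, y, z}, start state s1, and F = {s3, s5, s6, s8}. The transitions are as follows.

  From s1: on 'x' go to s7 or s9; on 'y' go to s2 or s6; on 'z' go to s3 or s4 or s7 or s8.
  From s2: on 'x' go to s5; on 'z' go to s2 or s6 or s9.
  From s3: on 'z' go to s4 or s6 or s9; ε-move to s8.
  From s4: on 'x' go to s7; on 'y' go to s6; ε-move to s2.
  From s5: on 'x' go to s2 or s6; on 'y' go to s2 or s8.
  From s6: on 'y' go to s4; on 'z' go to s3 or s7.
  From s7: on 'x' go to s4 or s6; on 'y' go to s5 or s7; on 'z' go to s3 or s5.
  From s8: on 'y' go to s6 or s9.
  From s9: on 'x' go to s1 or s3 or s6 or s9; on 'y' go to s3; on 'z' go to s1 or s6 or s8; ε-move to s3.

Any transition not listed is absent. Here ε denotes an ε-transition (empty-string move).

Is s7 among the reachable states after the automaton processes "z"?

Yes

Start in {s1}.
Read 'z': s1→{s3, s4, s7, s8}; union {s3, s4, s7, s8}; ε-closure = {s2, s3, s4, s7, s8}.
State s7 is in {s2, s3, s4, s7, s8}.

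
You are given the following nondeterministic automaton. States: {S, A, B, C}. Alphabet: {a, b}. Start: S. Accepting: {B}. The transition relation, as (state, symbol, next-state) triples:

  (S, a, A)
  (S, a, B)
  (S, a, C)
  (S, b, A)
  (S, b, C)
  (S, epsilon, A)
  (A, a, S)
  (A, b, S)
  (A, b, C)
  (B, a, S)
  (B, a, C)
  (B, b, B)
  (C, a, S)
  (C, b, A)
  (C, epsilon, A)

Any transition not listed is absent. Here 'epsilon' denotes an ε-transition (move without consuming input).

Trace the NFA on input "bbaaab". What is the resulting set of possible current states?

{S, A, B, C}

Start: ε-closure({S}) = {S, A}.
Read 'b': {S, A} → {S, A, C}.
Read 'b': {S, A, C} → {S, A, C}.
Read 'a': {S, A, C} → {S, A, B, C}.
Read 'a': {S, A, B, C} → {S, A, B, C}.
Read 'a': {S, A, B, C} → {S, A, B, C}.
Read 'b': {S, A, B, C} → {S, A, B, C}.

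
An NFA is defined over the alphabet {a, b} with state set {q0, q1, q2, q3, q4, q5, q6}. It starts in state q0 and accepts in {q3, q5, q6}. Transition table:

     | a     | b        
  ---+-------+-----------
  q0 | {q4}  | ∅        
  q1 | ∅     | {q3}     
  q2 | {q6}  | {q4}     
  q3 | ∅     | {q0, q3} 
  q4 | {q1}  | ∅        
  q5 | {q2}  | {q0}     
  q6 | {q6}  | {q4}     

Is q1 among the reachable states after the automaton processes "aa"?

Yes

Start in {q0}.
Read 'a': q0→{q4}; now {q4}.
Read 'a': q4→{q1}; now {q1}.
State q1 is in {q1}.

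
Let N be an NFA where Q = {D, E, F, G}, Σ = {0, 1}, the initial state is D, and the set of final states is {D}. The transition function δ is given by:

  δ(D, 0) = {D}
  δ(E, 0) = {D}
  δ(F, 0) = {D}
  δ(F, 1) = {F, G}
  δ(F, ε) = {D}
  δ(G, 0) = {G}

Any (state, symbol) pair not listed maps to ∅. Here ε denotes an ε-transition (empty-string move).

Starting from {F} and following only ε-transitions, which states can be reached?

{D, F}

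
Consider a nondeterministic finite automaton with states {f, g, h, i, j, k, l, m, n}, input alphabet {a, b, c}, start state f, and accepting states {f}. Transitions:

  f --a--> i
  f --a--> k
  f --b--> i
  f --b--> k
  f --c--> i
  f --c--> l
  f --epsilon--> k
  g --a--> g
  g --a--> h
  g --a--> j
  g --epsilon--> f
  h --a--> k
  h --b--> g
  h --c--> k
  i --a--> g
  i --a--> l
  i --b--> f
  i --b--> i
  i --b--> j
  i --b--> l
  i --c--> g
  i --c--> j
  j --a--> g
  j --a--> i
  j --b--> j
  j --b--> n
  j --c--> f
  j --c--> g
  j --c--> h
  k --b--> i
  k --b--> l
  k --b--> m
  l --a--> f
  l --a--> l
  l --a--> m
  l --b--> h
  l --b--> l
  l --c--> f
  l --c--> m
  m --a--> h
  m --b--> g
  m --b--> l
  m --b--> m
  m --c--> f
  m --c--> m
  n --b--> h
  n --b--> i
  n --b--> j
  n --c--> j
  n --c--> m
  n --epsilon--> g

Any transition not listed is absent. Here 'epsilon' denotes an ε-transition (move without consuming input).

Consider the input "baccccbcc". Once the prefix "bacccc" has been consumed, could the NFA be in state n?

No

Start: ε-closure({f}) = {f, k}.
Read 'b': {f, k} → {i, k, l, m}.
Read 'a': {i, k, l, m} → {f, g, h, k, l, m}.
Read 'c': {f, g, h, k, l, m} → {f, i, k, l, m}.
Read 'c': {f, i, k, l, m} → {f, g, i, j, k, l, m}.
Read 'c': {f, g, i, j, k, l, m} → {f, g, h, i, j, k, l, m}.
Read 'c': {f, g, h, i, j, k, l, m} → {f, g, h, i, j, k, l, m}.
State n is not in {f, g, h, i, j, k, l, m}.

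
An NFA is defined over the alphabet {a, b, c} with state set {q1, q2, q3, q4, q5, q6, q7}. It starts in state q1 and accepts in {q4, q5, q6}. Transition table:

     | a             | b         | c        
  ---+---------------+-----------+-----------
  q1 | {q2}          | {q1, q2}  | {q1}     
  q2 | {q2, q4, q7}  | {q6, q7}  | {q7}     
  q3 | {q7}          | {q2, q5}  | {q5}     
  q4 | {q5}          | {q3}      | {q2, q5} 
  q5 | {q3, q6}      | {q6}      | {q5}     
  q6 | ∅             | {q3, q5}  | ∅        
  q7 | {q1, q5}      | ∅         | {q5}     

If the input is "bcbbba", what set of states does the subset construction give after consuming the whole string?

Start in {q1}.
Read 'b': q1→{q1, q2}; now {q1, q2}.
Read 'c': q1→{q1}, q2→{q7}; now {q1, q7}.
Read 'b': q1→{q1, q2}, q7→∅; now {q1, q2}.
Read 'b': q1→{q1, q2}, q2→{q6, q7}; now {q1, q2, q6, q7}.
Read 'b': q1→{q1, q2}, q2→{q6, q7}, q6→{q3, q5}, q7→∅; now {q1, q2, q3, q5, q6, q7}.
Read 'a': q1→{q2}, q2→{q2, q4, q7}, q3→{q7}, q5→{q3, q6}, q6→∅, q7→{q1, q5}; now {q1, q2, q3, q4, q5, q6, q7}.

{q1, q2, q3, q4, q5, q6, q7}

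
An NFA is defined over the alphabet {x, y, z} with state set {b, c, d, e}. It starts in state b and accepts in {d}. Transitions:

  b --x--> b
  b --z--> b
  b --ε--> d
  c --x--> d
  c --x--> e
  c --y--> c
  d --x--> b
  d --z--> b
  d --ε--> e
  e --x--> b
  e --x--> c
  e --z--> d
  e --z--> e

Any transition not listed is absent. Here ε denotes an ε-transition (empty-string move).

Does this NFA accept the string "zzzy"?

Start: ε-closure({b}) = {b, d, e}.
Read 'z': b→{b}, d→{b}, e→{d, e}; now {b, d, e}.
Read 'z': b→{b}, d→{b}, e→{d, e}; now {b, d, e}.
Read 'z': b→{b}, d→{b}, e→{d, e}; now {b, d, e}.
Read 'y': b→∅, d→∅, e→∅; now ∅.
The final set ∅ contains no accepting state.

No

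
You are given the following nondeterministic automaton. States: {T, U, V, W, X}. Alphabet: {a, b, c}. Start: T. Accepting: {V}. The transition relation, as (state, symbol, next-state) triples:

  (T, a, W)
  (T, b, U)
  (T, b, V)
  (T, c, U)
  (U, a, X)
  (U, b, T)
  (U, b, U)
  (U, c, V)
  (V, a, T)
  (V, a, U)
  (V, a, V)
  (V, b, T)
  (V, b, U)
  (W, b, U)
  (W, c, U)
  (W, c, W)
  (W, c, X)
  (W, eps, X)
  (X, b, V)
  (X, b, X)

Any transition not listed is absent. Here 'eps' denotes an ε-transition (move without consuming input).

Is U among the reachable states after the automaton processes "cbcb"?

Yes

Start in {T}.
Read 'c': T→{U}; now {U}.
Read 'b': U→{T, U}; now {T, U}.
Read 'c': T→{U}, U→{V}; now {U, V}.
Read 'b': U→{T, U}, V→{T, U}; now {T, U}.
State U is in {T, U}.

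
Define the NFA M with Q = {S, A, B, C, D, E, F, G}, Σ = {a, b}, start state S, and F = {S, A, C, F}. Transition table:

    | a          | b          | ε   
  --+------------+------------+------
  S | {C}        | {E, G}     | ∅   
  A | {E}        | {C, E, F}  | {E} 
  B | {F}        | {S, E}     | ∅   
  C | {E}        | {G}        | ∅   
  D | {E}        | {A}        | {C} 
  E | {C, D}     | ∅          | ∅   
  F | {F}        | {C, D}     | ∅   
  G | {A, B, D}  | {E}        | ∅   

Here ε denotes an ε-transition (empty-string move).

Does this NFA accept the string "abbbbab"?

Start in {S}.
Read 'a': {S} → {C}.
Read 'b': {C} → {G}.
Read 'b': {G} → {E}.
Read 'b': {E} → ∅.
The set is empty and remains empty for the remaining 3 symbols.
The final set ∅ contains no accepting state.

No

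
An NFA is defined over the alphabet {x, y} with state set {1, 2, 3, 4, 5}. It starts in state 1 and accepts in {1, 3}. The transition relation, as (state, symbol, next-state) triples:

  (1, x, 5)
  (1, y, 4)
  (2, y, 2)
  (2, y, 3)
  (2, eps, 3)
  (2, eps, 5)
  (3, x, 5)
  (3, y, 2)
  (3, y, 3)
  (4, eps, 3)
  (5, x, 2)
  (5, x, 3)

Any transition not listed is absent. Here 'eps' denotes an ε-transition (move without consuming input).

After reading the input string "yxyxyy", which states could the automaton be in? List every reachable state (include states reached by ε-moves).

∅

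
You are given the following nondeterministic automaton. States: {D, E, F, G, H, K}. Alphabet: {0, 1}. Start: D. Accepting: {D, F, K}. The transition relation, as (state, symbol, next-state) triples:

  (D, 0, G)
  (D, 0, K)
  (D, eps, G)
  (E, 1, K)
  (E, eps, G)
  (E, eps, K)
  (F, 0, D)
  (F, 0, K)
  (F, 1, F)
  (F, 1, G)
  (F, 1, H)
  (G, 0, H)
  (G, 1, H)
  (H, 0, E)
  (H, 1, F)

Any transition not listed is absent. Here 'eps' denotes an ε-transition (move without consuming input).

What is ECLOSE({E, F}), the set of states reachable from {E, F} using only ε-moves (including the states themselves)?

{E, F, G, K}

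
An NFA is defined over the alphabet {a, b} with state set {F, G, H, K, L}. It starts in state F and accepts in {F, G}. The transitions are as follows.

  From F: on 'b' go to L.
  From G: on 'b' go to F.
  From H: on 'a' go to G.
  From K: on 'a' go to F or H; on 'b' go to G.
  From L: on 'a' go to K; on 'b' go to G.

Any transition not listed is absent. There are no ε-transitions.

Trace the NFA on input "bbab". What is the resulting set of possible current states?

∅

Start in {F}.
Read 'b': F→{L}; now {L}.
Read 'b': L→{G}; now {G}.
Read 'a': G→∅; now ∅.
The set is empty and remains empty for the remaining 1 symbol.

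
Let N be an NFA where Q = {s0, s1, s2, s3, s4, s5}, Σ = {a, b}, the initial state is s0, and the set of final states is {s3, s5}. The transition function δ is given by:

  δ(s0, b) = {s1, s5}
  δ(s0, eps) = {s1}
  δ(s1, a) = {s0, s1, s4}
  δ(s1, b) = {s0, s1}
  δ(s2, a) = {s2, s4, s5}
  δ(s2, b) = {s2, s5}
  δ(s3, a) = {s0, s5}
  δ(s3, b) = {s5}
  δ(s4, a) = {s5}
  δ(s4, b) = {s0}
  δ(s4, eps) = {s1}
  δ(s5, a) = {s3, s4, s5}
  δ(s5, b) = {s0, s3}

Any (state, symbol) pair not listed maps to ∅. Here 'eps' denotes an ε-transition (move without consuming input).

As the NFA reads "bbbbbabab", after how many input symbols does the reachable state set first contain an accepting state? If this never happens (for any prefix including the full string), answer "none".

1

Start: ε-closure({s0}) = {s0, s1}.
Read 'b': s0→{s1, s5}, s1→{s0, s1}; now {s0, s1, s5}.
None of the earlier sets intersect F, but {s0, s1, s5} does.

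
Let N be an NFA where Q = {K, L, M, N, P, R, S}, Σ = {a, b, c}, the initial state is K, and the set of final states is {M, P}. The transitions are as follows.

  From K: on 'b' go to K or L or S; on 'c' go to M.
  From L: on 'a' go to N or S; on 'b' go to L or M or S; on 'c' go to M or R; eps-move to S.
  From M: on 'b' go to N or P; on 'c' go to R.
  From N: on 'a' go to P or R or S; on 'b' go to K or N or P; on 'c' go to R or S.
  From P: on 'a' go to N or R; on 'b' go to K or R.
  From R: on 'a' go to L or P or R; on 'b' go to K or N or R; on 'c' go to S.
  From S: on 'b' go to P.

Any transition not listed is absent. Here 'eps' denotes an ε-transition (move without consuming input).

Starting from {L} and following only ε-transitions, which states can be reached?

Begin with {L}.
ε-move L → S; add S.

{L, S}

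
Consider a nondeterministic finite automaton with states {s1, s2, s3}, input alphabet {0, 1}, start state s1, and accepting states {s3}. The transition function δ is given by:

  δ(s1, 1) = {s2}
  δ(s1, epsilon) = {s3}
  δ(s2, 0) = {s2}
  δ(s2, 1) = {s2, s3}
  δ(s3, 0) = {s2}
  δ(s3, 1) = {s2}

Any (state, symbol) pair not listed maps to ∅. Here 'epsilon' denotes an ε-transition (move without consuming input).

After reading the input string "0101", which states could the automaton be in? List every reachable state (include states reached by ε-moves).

Start: ε-closure({s1}) = {s1, s3}.
Read '0': {s1, s3} → {s2}.
Read '1': {s2} → {s2, s3}.
Read '0': {s2, s3} → {s2}.
Read '1': {s2} → {s2, s3}.

{s2, s3}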